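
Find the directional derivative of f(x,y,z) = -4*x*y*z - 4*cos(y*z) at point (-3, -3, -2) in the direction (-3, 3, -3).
4*sqrt(3)*(sin(6) + 9)/3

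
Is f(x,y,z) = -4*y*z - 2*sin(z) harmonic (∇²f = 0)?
No, ∇²f = 2*sin(z)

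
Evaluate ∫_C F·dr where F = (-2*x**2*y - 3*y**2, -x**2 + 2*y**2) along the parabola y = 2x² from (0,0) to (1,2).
17/15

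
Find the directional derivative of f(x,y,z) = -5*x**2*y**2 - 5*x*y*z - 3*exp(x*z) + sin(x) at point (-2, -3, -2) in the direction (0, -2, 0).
-100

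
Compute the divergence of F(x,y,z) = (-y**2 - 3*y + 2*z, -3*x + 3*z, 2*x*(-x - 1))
0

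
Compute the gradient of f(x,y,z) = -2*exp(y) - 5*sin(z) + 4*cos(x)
(-4*sin(x), -2*exp(y), -5*cos(z))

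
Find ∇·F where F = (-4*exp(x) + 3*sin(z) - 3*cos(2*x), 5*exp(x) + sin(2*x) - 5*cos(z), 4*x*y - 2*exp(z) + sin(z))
-4*exp(x) - 2*exp(z) + 6*sin(2*x) + cos(z)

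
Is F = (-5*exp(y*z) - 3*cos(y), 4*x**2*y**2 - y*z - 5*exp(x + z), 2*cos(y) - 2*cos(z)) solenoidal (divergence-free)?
No, ∇·F = 8*x**2*y - z + 2*sin(z)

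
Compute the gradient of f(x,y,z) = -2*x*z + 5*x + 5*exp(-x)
(-2*z + 5 - 5*exp(-x), 0, -2*x)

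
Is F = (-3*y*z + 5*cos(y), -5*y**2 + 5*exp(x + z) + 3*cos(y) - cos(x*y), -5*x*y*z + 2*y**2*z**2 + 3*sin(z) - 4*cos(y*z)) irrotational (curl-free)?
No, ∇×F = (-5*x*z + 4*y*z**2 + 4*z*sin(y*z) - 5*exp(x + z), y*(5*z - 3), y*sin(x*y) + 3*z + 5*exp(x + z) + 5*sin(y))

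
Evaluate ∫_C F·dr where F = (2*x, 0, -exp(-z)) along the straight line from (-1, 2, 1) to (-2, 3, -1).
2*sinh(1) + 3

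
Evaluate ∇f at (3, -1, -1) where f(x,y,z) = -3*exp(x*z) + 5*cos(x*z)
(-5*sin(3) + 3*exp(-3), 0, -9*exp(-3) + 15*sin(3))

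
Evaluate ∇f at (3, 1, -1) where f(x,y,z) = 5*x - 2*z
(5, 0, -2)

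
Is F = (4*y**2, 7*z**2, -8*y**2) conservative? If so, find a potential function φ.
No, ∇×F = (-16*y - 14*z, 0, -8*y) ≠ 0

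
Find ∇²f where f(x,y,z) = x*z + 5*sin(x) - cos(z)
-5*sin(x) + cos(z)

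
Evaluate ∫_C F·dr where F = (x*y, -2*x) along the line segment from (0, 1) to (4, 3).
32/3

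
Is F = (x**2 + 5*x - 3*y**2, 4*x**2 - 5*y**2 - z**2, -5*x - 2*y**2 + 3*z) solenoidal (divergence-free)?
No, ∇·F = 2*x - 10*y + 8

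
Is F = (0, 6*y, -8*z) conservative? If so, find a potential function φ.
Yes, F is conservative. φ = 3*y**2 - 4*z**2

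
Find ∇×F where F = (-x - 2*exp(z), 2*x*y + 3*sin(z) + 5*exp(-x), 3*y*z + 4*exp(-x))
(3*z - 3*cos(z), -2*exp(z) + 4*exp(-x), 2*y - 5*exp(-x))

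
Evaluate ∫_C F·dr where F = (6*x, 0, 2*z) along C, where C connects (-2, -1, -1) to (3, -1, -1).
15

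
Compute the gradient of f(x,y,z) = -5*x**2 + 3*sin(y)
(-10*x, 3*cos(y), 0)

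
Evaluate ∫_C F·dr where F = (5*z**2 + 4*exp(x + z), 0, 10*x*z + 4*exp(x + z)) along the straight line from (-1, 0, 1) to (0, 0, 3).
1 + 4*exp(3)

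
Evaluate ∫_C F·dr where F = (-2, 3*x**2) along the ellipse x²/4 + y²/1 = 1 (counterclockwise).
0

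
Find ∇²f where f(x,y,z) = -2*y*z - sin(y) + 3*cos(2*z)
sin(y) - 12*cos(2*z)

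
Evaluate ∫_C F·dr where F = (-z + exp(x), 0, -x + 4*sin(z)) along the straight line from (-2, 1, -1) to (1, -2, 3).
-1 - exp(-2) + 4*cos(1) + E - 4*cos(3)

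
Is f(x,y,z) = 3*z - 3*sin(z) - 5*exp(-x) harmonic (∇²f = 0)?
No, ∇²f = 3*sin(z) - 5*exp(-x)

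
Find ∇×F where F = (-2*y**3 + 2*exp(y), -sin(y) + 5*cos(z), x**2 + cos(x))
(5*sin(z), -2*x + sin(x), 6*y**2 - 2*exp(y))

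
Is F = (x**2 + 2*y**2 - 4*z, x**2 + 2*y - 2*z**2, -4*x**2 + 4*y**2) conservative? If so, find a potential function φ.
No, ∇×F = (8*y + 4*z, 8*x - 4, 2*x - 4*y) ≠ 0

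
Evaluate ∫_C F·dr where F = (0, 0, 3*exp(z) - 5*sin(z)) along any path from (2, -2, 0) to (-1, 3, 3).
-8 + 5*cos(3) + 3*exp(3)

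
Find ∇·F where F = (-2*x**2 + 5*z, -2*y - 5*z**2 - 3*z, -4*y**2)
-4*x - 2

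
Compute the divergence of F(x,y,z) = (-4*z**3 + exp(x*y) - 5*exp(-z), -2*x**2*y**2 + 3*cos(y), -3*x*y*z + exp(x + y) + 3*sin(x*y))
-4*x**2*y - 3*x*y + y*exp(x*y) - 3*sin(y)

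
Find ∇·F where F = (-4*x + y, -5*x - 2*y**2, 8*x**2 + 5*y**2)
-4*y - 4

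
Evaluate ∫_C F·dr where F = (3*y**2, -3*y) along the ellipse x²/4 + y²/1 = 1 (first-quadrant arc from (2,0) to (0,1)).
-11/2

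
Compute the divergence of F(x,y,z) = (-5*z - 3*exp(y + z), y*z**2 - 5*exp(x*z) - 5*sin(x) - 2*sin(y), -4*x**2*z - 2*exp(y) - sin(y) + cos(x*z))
-4*x**2 - x*sin(x*z) + z**2 - 2*cos(y)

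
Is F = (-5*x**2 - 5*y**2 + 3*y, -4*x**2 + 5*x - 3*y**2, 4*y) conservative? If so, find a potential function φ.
No, ∇×F = (4, 0, -8*x + 10*y + 2) ≠ 0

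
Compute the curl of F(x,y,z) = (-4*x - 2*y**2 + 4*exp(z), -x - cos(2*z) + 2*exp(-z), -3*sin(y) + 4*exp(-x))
(-2*sin(2*z) - 3*cos(y) + 2*exp(-z), 4*exp(z) + 4*exp(-x), 4*y - 1)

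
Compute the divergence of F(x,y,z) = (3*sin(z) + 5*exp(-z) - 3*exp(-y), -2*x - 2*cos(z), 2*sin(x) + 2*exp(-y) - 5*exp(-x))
0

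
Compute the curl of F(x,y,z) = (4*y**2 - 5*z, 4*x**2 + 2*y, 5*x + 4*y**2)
(8*y, -10, 8*x - 8*y)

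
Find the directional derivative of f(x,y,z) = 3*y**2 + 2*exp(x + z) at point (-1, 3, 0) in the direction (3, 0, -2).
2*sqrt(13)*exp(-1)/13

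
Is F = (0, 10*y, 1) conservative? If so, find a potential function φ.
Yes, F is conservative. φ = 5*y**2 + z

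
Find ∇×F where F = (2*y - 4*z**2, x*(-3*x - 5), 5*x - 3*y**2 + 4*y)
(4 - 6*y, -8*z - 5, -6*x - 7)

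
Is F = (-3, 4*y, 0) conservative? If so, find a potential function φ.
Yes, F is conservative. φ = -3*x + 2*y**2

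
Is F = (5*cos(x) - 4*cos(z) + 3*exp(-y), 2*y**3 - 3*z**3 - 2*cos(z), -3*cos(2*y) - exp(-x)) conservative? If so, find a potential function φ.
No, ∇×F = (9*z**2 + 6*sin(2*y) - 2*sin(z), 4*sin(z) - exp(-x), 3*exp(-y)) ≠ 0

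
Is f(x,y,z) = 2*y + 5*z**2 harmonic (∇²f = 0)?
No, ∇²f = 10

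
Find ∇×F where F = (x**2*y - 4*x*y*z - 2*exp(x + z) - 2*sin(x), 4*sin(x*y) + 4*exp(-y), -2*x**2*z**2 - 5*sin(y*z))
(-5*z*cos(y*z), -4*x*y + 4*x*z**2 - 2*exp(x + z), -x**2 + 4*x*z + 4*y*cos(x*y))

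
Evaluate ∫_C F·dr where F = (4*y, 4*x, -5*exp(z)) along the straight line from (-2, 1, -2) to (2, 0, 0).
5*exp(-2) + 3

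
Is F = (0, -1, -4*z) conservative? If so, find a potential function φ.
Yes, F is conservative. φ = -y - 2*z**2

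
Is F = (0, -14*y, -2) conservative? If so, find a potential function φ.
Yes, F is conservative. φ = -7*y**2 - 2*z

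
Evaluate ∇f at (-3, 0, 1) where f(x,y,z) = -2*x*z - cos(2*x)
(-2 - 2*sin(6), 0, 6)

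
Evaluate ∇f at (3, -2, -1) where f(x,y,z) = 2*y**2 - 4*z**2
(0, -8, 8)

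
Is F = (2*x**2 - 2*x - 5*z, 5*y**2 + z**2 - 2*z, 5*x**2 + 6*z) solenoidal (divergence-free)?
No, ∇·F = 4*x + 10*y + 4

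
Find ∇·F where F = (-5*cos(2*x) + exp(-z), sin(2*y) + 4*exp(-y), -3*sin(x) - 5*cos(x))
10*sin(2*x) + 2*cos(2*y) - 4*exp(-y)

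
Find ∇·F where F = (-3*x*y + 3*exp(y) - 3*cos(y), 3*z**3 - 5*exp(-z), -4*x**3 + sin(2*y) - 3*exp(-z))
-3*y + 3*exp(-z)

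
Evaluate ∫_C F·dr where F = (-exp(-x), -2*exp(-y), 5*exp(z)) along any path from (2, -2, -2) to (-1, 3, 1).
2*(-3*E + 1 + (3 - E)*exp(4))*exp(-3)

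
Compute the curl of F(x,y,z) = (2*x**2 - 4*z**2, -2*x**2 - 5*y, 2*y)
(2, -8*z, -4*x)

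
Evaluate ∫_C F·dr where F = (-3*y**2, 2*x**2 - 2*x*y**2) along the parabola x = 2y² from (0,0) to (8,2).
-112/5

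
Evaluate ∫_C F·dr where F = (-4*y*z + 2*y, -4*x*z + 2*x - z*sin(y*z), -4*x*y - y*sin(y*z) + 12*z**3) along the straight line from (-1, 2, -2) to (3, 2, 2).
-16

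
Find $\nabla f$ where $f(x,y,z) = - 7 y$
(0, -7, 0)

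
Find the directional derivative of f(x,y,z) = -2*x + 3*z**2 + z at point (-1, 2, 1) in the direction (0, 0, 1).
7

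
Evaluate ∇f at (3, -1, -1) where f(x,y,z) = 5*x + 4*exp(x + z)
(5 + 4*exp(2), 0, 4*exp(2))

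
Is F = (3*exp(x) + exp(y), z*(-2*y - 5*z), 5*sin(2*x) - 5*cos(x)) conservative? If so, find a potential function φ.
No, ∇×F = (2*y + 10*z, -5*sin(x) - 10*cos(2*x), -exp(y)) ≠ 0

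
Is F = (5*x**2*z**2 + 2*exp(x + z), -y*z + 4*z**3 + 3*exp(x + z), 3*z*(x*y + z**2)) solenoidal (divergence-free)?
No, ∇·F = 3*x*y + 10*x*z**2 + 9*z**2 - z + 2*exp(x + z)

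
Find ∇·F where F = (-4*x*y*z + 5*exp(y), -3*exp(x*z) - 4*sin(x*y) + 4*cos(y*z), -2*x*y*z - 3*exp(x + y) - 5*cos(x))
-2*x*y - 4*x*cos(x*y) - 4*y*z - 4*z*sin(y*z)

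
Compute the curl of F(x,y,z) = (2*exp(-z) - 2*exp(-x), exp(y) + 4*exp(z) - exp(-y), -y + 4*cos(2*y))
(-4*exp(z) - 8*sin(2*y) - 1, -2*exp(-z), 0)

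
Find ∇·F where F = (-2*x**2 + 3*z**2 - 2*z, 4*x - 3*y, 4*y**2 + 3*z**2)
-4*x + 6*z - 3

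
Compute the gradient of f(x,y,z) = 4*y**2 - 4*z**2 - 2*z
(0, 8*y, -8*z - 2)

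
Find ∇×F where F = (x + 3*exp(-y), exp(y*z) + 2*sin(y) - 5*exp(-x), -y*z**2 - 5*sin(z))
(-y*exp(y*z) - z**2, 0, 3*exp(-y) + 5*exp(-x))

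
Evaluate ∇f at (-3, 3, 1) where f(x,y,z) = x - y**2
(1, -6, 0)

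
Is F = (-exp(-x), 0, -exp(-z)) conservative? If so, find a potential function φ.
Yes, F is conservative. φ = exp(-z) + exp(-x)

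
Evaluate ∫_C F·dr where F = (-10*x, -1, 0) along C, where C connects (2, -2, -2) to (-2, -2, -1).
0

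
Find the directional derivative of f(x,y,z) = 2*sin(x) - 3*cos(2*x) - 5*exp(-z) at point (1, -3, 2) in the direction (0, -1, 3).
3*sqrt(10)*exp(-2)/2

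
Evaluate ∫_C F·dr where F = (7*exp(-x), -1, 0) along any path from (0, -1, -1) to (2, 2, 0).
4 - 7*exp(-2)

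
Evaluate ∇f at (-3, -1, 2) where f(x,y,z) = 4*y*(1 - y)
(0, 12, 0)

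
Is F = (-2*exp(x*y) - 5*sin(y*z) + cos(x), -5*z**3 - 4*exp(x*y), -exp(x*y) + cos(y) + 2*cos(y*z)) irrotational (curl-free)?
No, ∇×F = (-x*exp(x*y) + 15*z**2 - 2*z*sin(y*z) - sin(y), y*(exp(x*y) - 5*cos(y*z)), 2*x*exp(x*y) - 4*y*exp(x*y) + 5*z*cos(y*z))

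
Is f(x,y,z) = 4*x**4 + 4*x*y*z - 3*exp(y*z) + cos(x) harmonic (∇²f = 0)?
No, ∇²f = 48*x**2 - 3*y**2*exp(y*z) - 3*z**2*exp(y*z) - cos(x)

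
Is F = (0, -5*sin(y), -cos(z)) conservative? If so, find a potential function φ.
Yes, F is conservative. φ = -sin(z) + 5*cos(y)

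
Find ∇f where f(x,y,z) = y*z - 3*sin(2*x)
(-6*cos(2*x), z, y)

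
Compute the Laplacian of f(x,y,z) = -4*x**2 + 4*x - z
-8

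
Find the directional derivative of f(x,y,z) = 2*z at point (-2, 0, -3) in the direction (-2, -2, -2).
-2*sqrt(3)/3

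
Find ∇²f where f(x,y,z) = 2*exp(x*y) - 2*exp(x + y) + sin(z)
2*x**2*exp(x*y) + 2*y**2*exp(x*y) - 4*exp(x + y) - sin(z)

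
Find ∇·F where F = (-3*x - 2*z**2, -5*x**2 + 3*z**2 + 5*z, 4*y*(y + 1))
-3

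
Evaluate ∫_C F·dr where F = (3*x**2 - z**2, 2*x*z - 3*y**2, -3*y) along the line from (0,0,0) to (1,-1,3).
3/2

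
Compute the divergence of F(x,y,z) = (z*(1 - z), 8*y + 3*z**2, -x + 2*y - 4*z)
4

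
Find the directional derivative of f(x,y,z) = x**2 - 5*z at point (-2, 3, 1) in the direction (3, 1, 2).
-11*sqrt(14)/7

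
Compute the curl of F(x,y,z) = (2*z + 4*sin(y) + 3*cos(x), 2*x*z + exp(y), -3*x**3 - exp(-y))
(-2*x + exp(-y), 9*x**2 + 2, 2*z - 4*cos(y))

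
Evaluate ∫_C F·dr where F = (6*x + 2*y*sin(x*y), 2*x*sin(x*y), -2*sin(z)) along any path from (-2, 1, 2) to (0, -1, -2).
-14 + 2*cos(2)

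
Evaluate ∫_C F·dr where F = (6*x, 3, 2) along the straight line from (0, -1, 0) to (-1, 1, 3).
15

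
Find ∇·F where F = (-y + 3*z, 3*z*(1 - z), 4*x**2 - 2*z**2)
-4*z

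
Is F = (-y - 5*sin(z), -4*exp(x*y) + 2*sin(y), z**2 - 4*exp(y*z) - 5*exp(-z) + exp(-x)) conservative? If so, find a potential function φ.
No, ∇×F = (-4*z*exp(y*z), -5*cos(z) + exp(-x), -4*y*exp(x*y) + 1) ≠ 0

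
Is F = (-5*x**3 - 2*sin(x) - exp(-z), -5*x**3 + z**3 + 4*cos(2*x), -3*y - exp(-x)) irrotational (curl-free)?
No, ∇×F = (-3*z**2 - 3, exp(-z) - exp(-x), -15*x**2 - 8*sin(2*x))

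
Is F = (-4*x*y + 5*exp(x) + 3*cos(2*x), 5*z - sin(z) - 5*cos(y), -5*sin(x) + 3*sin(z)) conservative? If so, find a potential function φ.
No, ∇×F = (cos(z) - 5, 5*cos(x), 4*x) ≠ 0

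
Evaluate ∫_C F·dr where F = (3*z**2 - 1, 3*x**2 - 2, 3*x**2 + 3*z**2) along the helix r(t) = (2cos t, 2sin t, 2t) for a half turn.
-24*pi**2 + 12*pi + 100 + 8*pi**3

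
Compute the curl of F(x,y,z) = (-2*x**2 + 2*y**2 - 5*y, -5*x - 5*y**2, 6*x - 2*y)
(-2, -6, -4*y)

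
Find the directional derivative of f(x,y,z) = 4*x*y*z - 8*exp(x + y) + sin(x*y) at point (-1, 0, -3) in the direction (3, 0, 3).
-4*sqrt(2)*exp(-1)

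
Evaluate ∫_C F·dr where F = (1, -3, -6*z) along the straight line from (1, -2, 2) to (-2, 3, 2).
-18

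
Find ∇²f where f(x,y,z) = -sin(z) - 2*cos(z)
sin(z) + 2*cos(z)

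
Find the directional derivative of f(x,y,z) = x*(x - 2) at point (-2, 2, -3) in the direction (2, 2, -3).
-12*sqrt(17)/17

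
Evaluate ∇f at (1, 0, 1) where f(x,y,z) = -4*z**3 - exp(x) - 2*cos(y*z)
(-E, 0, -12)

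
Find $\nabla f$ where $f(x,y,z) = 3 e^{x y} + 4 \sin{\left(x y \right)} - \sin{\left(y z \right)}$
(y*(3*exp(x*y) + 4*cos(x*y)), 3*x*exp(x*y) + 4*x*cos(x*y) - z*cos(y*z), -y*cos(y*z))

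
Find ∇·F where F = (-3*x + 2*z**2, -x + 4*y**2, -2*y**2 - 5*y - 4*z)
8*y - 7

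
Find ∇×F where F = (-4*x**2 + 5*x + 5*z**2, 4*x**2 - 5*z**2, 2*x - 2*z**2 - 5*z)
(10*z, 10*z - 2, 8*x)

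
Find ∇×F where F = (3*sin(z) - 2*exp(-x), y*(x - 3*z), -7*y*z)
(3*y - 7*z, 3*cos(z), y)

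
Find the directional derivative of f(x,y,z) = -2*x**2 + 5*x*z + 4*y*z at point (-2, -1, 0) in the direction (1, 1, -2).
6*sqrt(6)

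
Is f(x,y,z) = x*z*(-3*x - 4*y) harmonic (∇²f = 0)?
No, ∇²f = -6*z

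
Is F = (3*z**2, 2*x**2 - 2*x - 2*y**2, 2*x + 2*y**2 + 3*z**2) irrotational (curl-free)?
No, ∇×F = (4*y, 6*z - 2, 4*x - 2)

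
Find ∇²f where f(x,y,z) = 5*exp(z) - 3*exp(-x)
5*exp(z) - 3*exp(-x)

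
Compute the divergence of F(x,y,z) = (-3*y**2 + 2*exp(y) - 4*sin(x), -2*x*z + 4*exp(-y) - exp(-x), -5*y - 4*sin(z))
-4*cos(x) - 4*cos(z) - 4*exp(-y)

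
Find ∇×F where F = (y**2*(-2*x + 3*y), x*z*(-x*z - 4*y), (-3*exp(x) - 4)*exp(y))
(x**2*z + x*(x*z + 4*y) - (3*exp(x) + 4)*exp(y), 3*exp(x + y), 4*x*y - 2*x*z**2 - 9*y**2 - 4*y*z)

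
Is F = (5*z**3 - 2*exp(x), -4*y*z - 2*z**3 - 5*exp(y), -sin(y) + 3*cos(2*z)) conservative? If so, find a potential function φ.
No, ∇×F = (4*y + 6*z**2 - cos(y), 15*z**2, 0) ≠ 0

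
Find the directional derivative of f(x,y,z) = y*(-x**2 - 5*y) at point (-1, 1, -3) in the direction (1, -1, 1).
13*sqrt(3)/3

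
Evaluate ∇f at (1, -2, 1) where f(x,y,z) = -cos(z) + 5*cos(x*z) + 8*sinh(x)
(-5*sin(1) + 8*cosh(1), 0, -4*sin(1))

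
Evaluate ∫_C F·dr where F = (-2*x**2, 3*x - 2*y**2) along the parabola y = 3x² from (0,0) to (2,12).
-3328/3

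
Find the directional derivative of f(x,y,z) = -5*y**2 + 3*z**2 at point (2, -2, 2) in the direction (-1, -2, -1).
-26*sqrt(6)/3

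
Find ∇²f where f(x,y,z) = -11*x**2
-22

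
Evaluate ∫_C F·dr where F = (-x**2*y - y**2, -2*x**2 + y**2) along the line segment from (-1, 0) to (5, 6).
-282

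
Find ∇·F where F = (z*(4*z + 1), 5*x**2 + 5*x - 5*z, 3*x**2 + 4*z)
4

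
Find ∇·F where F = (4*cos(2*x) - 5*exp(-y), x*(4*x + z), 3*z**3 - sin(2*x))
9*z**2 - 8*sin(2*x)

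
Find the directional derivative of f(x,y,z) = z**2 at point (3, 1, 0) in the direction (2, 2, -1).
0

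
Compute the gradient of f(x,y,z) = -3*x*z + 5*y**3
(-3*z, 15*y**2, -3*x)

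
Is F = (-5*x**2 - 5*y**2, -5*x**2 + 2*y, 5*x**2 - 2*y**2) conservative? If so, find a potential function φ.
No, ∇×F = (-4*y, -10*x, -10*x + 10*y) ≠ 0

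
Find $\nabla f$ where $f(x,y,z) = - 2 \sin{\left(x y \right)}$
(-2*y*cos(x*y), -2*x*cos(x*y), 0)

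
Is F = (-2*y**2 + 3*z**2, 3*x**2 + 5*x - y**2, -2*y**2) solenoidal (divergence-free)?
No, ∇·F = -2*y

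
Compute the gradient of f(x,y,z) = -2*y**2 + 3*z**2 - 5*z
(0, -4*y, 6*z - 5)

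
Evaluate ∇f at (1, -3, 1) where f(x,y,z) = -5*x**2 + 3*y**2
(-10, -18, 0)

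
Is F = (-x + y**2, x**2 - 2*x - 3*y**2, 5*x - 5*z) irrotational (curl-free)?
No, ∇×F = (0, -5, 2*x - 2*y - 2)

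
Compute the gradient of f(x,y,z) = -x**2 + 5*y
(-2*x, 5, 0)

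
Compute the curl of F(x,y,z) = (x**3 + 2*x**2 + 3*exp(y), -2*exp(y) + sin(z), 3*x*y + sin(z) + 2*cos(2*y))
(3*x - 4*sin(2*y) - cos(z), -3*y, -3*exp(y))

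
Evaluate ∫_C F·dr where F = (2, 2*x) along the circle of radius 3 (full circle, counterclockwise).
18*pi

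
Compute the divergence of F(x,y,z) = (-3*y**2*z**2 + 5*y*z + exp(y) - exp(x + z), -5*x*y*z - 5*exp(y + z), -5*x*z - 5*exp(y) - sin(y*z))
-5*x*z - 5*x - y*cos(y*z) - exp(x + z) - 5*exp(y + z)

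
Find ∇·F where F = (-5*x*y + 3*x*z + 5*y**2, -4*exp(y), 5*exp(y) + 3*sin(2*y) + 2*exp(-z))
-5*y + 3*z - 4*exp(y) - 2*exp(-z)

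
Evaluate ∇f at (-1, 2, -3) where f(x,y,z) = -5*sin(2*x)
(-10*cos(2), 0, 0)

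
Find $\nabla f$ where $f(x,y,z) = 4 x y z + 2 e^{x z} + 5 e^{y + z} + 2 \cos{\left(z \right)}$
(2*z*(2*y + exp(x*z)), 4*x*z + 5*exp(y + z), 4*x*y + 2*x*exp(x*z) + 5*exp(y + z) - 2*sin(z))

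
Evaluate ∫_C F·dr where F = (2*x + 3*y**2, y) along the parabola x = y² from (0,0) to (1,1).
3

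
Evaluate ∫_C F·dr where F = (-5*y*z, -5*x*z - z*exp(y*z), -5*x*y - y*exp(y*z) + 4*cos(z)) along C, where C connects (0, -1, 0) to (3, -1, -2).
-29 - exp(2) - 4*sin(2)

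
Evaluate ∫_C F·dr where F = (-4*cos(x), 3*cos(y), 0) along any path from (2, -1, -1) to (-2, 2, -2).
3*sin(1) + 11*sin(2)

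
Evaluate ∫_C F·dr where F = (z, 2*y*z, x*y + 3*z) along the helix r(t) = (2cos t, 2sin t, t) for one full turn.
6*pi**2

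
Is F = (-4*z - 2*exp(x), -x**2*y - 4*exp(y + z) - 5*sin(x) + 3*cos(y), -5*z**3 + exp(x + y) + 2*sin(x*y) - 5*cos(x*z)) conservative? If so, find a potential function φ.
No, ∇×F = (2*x*cos(x*y) + exp(x + y) + 4*exp(y + z), -2*y*cos(x*y) - 5*z*sin(x*z) - exp(x + y) - 4, -2*x*y - 5*cos(x)) ≠ 0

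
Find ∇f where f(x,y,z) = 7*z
(0, 0, 7)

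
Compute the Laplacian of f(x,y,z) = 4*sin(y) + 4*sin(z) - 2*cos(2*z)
-4*sin(y) - 4*sin(z) + 8*cos(2*z)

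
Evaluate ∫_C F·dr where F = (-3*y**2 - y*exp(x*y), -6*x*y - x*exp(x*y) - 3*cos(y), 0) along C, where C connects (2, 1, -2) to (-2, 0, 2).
3*sin(1) + 5 + exp(2)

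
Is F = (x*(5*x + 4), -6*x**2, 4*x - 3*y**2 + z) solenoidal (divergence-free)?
No, ∇·F = 10*x + 5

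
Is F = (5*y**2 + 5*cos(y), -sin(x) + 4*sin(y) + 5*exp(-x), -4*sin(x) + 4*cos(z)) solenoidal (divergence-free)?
No, ∇·F = -4*sin(z) + 4*cos(y)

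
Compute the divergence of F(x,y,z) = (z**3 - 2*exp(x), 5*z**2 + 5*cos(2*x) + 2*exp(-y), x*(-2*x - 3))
-2*exp(x) - 2*exp(-y)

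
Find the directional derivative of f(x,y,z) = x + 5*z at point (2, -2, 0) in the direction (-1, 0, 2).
9*sqrt(5)/5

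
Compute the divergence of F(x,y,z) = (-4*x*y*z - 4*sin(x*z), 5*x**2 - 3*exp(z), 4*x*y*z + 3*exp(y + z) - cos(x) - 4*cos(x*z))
4*x*y + 4*x*sin(x*z) - 4*y*z - 4*z*cos(x*z) + 3*exp(y + z)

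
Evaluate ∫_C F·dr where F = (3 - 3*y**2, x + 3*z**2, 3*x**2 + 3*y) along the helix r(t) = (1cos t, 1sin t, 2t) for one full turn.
55*pi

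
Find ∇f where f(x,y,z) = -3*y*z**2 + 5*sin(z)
(0, -3*z**2, -6*y*z + 5*cos(z))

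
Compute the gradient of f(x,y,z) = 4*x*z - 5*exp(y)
(4*z, -5*exp(y), 4*x)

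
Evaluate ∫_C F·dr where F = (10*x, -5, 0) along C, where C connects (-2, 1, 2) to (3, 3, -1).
15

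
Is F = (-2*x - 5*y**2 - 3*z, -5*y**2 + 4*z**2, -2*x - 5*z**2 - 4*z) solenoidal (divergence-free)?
No, ∇·F = -10*y - 10*z - 6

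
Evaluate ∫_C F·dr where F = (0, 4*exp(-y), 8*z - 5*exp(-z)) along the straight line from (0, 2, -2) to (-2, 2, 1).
-5*exp(2) - 12 + 5*exp(-1)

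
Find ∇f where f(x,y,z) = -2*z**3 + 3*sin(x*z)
(3*z*cos(x*z), 0, 3*x*cos(x*z) - 6*z**2)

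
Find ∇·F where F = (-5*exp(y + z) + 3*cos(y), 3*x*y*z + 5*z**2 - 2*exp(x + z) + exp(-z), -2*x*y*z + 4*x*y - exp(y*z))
-2*x*y + 3*x*z - y*exp(y*z)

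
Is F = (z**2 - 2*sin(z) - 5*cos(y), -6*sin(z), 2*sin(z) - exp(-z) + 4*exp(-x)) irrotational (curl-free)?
No, ∇×F = (6*cos(z), 2*z - 2*cos(z) + 4*exp(-x), -5*sin(y))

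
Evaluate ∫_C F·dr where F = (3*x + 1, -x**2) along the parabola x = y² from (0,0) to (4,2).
108/5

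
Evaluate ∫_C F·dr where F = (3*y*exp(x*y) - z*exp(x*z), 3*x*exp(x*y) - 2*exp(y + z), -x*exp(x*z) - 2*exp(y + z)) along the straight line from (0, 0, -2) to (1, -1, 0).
-3 + 2*exp(-2) + exp(-1)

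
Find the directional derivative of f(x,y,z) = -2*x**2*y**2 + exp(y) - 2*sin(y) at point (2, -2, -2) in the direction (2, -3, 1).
sqrt(14)*(-160*exp(2) + 6*exp(2)*cos(2) - 3)*exp(-2)/14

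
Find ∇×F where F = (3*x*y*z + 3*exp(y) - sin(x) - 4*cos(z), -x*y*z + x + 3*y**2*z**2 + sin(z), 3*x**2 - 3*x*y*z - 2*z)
(x*y - 3*x*z - 6*y**2*z - cos(z), 3*x*y - 6*x + 3*y*z + 4*sin(z), -3*x*z - y*z - 3*exp(y) + 1)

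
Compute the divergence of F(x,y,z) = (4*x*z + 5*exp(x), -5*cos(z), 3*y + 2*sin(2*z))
4*z + 5*exp(x) + 4*cos(2*z)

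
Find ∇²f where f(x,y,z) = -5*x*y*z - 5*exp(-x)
-5*exp(-x)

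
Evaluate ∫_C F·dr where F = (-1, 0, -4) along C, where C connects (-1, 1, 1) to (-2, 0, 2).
-3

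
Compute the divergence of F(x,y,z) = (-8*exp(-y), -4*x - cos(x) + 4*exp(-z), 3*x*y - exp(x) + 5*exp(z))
5*exp(z)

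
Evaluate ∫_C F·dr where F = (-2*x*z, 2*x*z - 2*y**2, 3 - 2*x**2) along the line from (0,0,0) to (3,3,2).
-24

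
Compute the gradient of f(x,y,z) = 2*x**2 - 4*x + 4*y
(4*x - 4, 4, 0)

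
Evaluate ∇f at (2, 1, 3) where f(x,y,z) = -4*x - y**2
(-4, -2, 0)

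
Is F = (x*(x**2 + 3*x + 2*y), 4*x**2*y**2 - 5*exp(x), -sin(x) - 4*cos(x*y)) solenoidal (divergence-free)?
No, ∇·F = 8*x**2*y + 3*x**2 + 6*x + 2*y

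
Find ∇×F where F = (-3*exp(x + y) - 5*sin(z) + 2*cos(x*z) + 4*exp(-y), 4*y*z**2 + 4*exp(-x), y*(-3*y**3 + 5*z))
(-12*y**3 - 8*y*z + 5*z, -2*x*sin(x*z) - 5*cos(z), 3*exp(x + y) + 4*exp(-y) - 4*exp(-x))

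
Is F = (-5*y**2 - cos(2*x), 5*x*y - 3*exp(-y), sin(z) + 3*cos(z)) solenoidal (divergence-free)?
No, ∇·F = 5*x + 2*sin(2*x) - 3*sin(z) + cos(z) + 3*exp(-y)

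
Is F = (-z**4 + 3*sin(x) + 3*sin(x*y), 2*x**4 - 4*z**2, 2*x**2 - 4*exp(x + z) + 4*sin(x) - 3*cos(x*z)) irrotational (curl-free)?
No, ∇×F = (8*z, -4*x - 4*z**3 - 3*z*sin(x*z) + 4*exp(x + z) - 4*cos(x), x*(8*x**2 - 3*cos(x*y)))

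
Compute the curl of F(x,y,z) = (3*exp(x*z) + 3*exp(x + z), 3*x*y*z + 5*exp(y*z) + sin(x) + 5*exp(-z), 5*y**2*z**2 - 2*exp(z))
((y*(-3*x + 10*z**2 - 5*exp(y*z))*exp(z) + 5)*exp(-z), 3*x*exp(x*z) + 3*exp(x + z), 3*y*z + cos(x))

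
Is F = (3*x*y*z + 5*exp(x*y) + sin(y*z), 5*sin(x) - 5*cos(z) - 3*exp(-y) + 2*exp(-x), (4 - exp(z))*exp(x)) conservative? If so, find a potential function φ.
No, ∇×F = (-5*sin(z), 3*x*y + y*cos(y*z) + (exp(z) - 4)*exp(x), -3*x*z - 5*x*exp(x*y) - z*cos(y*z) + 5*cos(x) - 2*exp(-x)) ≠ 0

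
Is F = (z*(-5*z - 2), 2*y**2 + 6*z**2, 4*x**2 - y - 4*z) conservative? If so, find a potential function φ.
No, ∇×F = (-12*z - 1, -8*x - 10*z - 2, 0) ≠ 0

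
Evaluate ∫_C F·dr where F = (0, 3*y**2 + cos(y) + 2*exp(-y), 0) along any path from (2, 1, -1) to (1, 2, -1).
-sin(1) - 2*exp(-2) + 2*exp(-1) + sin(2) + 7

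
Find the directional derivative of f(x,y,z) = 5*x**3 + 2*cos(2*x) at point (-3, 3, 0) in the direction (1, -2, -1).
sqrt(6)*(4*sin(6) + 135)/6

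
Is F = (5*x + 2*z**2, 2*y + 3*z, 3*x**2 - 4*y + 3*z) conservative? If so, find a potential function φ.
No, ∇×F = (-7, -6*x + 4*z, 0) ≠ 0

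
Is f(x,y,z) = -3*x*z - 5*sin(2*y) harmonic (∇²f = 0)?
No, ∇²f = 20*sin(2*y)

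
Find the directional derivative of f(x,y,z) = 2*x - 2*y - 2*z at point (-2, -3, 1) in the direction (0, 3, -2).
-2*sqrt(13)/13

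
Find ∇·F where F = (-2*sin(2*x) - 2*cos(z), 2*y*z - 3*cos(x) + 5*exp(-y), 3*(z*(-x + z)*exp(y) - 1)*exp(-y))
-3*x + 8*z - 4*cos(2*x) - 5*exp(-y)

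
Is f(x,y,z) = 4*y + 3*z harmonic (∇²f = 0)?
Yes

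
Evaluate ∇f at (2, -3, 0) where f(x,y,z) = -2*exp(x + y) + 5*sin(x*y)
(-15*cos(6) - 2*exp(-1), -2*exp(-1) + 10*cos(6), 0)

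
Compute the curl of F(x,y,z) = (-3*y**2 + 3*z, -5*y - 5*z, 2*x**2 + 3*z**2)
(5, 3 - 4*x, 6*y)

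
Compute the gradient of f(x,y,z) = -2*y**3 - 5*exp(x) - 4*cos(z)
(-5*exp(x), -6*y**2, 4*sin(z))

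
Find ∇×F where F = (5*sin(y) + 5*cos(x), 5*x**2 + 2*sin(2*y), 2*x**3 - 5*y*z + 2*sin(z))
(-5*z, -6*x**2, 10*x - 5*cos(y))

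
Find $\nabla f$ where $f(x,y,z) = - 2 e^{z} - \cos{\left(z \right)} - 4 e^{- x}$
(4*exp(-x), 0, -2*exp(z) + sin(z))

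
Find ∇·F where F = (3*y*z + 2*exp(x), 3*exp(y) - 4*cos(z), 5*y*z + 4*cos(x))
5*y + 2*exp(x) + 3*exp(y)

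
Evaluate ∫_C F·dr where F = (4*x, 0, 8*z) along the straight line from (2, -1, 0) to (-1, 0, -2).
10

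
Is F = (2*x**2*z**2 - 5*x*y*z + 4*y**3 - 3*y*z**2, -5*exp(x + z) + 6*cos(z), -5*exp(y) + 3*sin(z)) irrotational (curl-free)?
No, ∇×F = (-5*exp(y) + 5*exp(x + z) + 6*sin(z), 4*x**2*z - 5*x*y - 6*y*z, 5*x*z - 12*y**2 + 3*z**2 - 5*exp(x + z))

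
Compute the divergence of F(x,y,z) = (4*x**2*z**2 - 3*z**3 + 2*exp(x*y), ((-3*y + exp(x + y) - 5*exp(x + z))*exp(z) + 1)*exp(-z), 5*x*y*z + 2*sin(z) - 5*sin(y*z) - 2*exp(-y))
5*x*y + 8*x*z**2 + 2*y*exp(x*y) - 5*y*cos(y*z) + exp(x + y) + 2*cos(z) - 3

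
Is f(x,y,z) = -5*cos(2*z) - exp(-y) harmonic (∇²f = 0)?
No, ∇²f = 20*cos(2*z) - exp(-y)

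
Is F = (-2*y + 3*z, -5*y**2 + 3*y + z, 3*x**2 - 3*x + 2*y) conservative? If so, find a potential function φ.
No, ∇×F = (1, 6 - 6*x, 2) ≠ 0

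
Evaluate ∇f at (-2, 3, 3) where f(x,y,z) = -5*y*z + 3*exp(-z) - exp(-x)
(exp(2), -15, -15 - 3*exp(-3))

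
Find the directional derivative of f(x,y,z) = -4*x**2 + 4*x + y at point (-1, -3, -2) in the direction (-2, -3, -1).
-27*sqrt(14)/14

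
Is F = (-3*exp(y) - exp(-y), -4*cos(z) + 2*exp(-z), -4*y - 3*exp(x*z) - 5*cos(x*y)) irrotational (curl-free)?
No, ∇×F = (5*x*sin(x*y) - 4*sin(z) - 4 + 2*exp(-z), -5*y*sin(x*y) + 3*z*exp(x*z), 3*exp(y) - exp(-y))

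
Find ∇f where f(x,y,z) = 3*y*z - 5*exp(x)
(-5*exp(x), 3*z, 3*y)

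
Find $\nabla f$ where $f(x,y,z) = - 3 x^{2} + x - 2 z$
(1 - 6*x, 0, -2)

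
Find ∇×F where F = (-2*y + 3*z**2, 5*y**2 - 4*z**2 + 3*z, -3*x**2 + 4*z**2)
(8*z - 3, 6*x + 6*z, 2)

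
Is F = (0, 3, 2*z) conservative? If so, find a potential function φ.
Yes, F is conservative. φ = 3*y + z**2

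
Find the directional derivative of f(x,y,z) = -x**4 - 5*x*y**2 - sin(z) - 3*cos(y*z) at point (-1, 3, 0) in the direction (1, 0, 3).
-22*sqrt(10)/5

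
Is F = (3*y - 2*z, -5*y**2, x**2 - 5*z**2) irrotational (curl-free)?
No, ∇×F = (0, -2*x - 2, -3)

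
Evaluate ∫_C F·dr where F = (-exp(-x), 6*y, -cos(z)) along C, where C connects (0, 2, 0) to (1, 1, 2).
-10 - sin(2) + exp(-1)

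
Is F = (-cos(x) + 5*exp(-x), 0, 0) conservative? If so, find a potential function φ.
Yes, F is conservative. φ = -sin(x) - 5*exp(-x)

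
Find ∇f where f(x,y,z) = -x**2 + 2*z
(-2*x, 0, 2)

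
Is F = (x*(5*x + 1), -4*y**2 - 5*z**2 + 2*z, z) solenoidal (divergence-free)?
No, ∇·F = 10*x - 8*y + 2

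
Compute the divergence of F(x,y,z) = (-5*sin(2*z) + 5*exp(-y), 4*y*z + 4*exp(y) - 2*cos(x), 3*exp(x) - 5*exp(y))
4*z + 4*exp(y)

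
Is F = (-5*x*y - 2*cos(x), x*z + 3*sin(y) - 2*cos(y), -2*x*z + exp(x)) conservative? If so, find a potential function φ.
No, ∇×F = (-x, 2*z - exp(x), 5*x + z) ≠ 0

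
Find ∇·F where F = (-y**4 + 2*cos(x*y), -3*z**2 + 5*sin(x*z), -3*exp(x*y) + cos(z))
-2*y*sin(x*y) - sin(z)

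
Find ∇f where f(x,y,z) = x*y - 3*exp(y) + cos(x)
(y - sin(x), x - 3*exp(y), 0)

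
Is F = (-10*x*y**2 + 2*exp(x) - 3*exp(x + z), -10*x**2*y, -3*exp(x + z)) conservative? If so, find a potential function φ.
Yes, F is conservative. φ = -5*x**2*y**2 + 2*exp(x) - 3*exp(x + z)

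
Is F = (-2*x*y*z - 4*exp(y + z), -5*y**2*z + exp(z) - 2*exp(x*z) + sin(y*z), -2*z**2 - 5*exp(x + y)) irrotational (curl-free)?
No, ∇×F = (2*x*exp(x*z) + 5*y**2 - y*cos(y*z) - exp(z) - 5*exp(x + y), -2*x*y + 5*exp(x + y) - 4*exp(y + z), 2*x*z - 2*z*exp(x*z) + 4*exp(y + z))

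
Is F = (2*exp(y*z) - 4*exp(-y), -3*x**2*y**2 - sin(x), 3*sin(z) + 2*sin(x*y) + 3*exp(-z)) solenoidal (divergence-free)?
No, ∇·F = -6*x**2*y + 3*cos(z) - 3*exp(-z)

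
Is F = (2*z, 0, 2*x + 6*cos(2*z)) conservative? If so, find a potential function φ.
Yes, F is conservative. φ = 2*x*z + 3*sin(2*z)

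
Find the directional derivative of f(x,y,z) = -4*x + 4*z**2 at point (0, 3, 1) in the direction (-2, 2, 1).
16/3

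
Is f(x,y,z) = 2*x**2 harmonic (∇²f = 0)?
No, ∇²f = 4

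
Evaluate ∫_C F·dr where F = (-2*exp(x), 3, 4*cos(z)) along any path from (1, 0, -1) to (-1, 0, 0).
4*sin(1) + 4*sinh(1)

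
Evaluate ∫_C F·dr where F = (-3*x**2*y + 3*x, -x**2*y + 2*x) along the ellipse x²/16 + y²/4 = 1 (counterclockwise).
112*pi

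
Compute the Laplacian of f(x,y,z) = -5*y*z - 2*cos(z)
2*cos(z)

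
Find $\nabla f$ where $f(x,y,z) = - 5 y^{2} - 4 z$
(0, -10*y, -4)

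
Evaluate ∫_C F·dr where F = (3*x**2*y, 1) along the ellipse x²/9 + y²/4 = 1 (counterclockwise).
-81*pi/2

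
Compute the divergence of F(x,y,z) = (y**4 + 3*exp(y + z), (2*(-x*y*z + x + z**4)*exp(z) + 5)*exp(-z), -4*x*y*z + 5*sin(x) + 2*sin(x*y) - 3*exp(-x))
2*x*(-2*y - z)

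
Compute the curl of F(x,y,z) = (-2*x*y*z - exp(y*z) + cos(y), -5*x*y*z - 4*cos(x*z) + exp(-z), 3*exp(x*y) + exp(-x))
((x*(5*y + 3*exp(x*y) - 4*sin(x*z))*exp(z) + 1)*exp(-z), (-y*(2*x + 3*exp(x*y) + exp(y*z))*exp(x) + 1)*exp(-x), 2*x*z - 5*y*z + z*exp(y*z) + 4*z*sin(x*z) + sin(y))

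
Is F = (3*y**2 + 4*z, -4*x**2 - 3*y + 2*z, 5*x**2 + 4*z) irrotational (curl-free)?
No, ∇×F = (-2, 4 - 10*x, -8*x - 6*y)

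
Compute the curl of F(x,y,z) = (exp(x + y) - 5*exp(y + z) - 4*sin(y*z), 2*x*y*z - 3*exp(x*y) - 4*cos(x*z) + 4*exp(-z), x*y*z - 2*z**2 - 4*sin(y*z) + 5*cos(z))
(-2*x*y + x*z - 4*x*sin(x*z) - 4*z*cos(y*z) + 4*exp(-z), -y*z - 4*y*cos(y*z) - 5*exp(y + z), 2*y*z - 3*y*exp(x*y) + 4*z*sin(x*z) + 4*z*cos(y*z) - exp(x + y) + 5*exp(y + z))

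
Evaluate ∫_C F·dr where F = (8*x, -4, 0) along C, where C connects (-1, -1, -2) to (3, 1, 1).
24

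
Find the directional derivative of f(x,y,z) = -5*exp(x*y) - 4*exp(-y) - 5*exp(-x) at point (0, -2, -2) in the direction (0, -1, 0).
-4*exp(2)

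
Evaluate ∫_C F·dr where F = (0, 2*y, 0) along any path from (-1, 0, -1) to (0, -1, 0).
1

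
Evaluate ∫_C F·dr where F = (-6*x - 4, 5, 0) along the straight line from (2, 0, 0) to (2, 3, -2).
15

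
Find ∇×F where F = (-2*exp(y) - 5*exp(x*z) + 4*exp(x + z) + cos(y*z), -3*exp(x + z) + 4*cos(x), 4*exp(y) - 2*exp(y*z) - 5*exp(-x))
(-2*z*exp(y*z) + 4*exp(y) + 3*exp(x + z), -5*x*exp(x*z) - y*sin(y*z) + 4*exp(x + z) - 5*exp(-x), z*sin(y*z) + 2*exp(y) - 3*exp(x + z) - 4*sin(x))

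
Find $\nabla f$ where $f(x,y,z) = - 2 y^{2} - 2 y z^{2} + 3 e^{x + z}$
(3*exp(x + z), -4*y - 2*z**2, -4*y*z + 3*exp(x + z))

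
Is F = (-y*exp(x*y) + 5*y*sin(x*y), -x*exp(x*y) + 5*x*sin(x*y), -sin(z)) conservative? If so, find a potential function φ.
Yes, F is conservative. φ = -exp(x*y) + cos(z) - 5*cos(x*y)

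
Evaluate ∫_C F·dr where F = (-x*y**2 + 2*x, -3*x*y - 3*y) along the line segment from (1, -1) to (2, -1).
3/2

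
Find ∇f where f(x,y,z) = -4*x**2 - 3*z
(-8*x, 0, -3)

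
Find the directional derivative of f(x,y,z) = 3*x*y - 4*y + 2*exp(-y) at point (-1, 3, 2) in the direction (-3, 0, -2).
-27*sqrt(13)/13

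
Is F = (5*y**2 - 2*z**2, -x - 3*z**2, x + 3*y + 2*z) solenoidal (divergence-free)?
No, ∇·F = 2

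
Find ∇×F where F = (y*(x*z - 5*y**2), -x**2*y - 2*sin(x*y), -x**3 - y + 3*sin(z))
(-1, x*(3*x + y), -2*x*y - x*z + 15*y**2 - 2*y*cos(x*y))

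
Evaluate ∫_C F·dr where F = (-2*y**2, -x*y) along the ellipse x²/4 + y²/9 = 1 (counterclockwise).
0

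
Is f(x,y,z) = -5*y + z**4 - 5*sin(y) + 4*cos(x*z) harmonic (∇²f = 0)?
No, ∇²f = -4*x**2*cos(x*z) - 4*z**2*cos(x*z) + 12*z**2 + 5*sin(y)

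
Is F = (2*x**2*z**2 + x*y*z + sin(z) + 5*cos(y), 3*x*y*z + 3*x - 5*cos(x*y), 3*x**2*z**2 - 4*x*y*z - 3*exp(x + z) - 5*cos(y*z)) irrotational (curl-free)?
No, ∇×F = (-3*x*y - 4*x*z + 5*z*sin(y*z), 4*x**2*z + x*y - 6*x*z**2 + 4*y*z + 3*exp(x + z) + cos(z), -x*z + 3*y*z + 5*y*sin(x*y) + 5*sin(y) + 3)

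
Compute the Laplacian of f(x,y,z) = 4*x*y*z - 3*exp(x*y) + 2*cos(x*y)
(-x**2 - y**2)*(3*exp(x*y) + 2*cos(x*y))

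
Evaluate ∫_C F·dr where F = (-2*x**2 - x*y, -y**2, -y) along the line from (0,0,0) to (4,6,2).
-458/3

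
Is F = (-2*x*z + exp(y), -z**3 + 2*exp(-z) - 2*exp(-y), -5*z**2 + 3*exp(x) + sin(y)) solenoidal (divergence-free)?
No, ∇·F = -12*z + 2*exp(-y)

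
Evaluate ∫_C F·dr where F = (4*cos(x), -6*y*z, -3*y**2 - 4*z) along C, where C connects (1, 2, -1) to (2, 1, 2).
-24 - 4*sin(1) + 4*sin(2)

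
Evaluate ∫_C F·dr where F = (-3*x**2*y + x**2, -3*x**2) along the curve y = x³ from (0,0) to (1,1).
-59/30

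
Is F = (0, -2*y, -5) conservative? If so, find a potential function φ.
Yes, F is conservative. φ = -y**2 - 5*z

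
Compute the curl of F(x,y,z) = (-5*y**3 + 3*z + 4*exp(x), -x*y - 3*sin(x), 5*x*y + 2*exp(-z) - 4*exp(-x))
(5*x, -5*y + 3 - 4*exp(-x), 15*y**2 - y - 3*cos(x))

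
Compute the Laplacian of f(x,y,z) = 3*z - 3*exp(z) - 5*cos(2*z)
-3*exp(z) + 20*cos(2*z)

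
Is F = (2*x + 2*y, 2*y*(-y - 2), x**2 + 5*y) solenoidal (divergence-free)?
No, ∇·F = -4*y - 2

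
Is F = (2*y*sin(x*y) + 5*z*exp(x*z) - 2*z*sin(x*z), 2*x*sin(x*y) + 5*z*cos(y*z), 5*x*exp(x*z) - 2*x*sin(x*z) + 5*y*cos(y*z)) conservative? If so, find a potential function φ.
Yes, F is conservative. φ = 5*exp(x*z) + 5*sin(y*z) - 2*cos(x*y) + 2*cos(x*z)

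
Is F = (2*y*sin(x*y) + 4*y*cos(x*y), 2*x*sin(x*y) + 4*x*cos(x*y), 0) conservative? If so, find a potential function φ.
Yes, F is conservative. φ = 4*sin(x*y) - 2*cos(x*y)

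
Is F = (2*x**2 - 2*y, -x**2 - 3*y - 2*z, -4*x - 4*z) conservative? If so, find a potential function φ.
No, ∇×F = (2, 4, 2 - 2*x) ≠ 0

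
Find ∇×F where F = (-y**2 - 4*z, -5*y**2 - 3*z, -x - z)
(3, -3, 2*y)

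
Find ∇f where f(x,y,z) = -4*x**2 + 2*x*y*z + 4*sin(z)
(-8*x + 2*y*z, 2*x*z, 2*x*y + 4*cos(z))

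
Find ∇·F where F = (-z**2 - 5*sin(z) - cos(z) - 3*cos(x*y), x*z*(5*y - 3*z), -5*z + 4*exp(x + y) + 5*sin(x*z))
5*x*z + 5*x*cos(x*z) + 3*y*sin(x*y) - 5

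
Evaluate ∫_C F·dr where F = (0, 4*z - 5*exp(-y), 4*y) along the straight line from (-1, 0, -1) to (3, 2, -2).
-21 + 5*exp(-2)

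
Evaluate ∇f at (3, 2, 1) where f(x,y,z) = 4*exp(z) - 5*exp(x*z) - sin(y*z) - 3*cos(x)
(-5*exp(3) + 3*sin(3), -cos(2), -15*exp(3) - 2*cos(2) + 4*E)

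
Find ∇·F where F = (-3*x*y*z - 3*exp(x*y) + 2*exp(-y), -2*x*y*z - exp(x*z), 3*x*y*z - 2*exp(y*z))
3*x*y - 2*x*z - 3*y*z - 3*y*exp(x*y) - 2*y*exp(y*z)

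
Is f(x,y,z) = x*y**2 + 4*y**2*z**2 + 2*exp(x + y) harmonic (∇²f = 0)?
No, ∇²f = 2*x + 8*y**2 + 8*z**2 + 4*exp(x + y)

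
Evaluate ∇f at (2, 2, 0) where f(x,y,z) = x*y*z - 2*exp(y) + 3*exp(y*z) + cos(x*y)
(-2*sin(4), -2*exp(2) - 2*sin(4), 10)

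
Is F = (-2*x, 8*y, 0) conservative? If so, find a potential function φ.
Yes, F is conservative. φ = -x**2 + 4*y**2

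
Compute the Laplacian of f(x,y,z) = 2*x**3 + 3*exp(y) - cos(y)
12*x + 3*exp(y) + cos(y)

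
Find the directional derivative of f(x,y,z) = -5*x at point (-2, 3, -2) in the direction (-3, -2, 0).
15*sqrt(13)/13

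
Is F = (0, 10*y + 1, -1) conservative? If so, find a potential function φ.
Yes, F is conservative. φ = 5*y**2 + y - z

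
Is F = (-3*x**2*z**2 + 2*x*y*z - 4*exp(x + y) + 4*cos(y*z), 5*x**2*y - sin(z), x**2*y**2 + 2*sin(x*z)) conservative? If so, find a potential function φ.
No, ∇×F = (2*x**2*y + cos(z), -6*x**2*z - 2*x*y**2 + 2*x*y - 4*y*sin(y*z) - 2*z*cos(x*z), 10*x*y - 2*x*z + 4*z*sin(y*z) + 4*exp(x + y)) ≠ 0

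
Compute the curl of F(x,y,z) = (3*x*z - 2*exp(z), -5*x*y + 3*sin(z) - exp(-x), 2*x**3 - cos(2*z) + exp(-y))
(-3*cos(z) - exp(-y), -6*x**2 + 3*x - 2*exp(z), -5*y + exp(-x))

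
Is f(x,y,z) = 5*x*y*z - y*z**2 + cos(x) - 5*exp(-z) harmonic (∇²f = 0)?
No, ∇²f = -2*y - cos(x) - 5*exp(-z)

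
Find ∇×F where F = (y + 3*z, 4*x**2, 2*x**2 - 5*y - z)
(-5, 3 - 4*x, 8*x - 1)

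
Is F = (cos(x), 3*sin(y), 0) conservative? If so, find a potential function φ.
Yes, F is conservative. φ = sin(x) - 3*cos(y)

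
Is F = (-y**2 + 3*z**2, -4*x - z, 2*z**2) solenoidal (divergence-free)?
No, ∇·F = 4*z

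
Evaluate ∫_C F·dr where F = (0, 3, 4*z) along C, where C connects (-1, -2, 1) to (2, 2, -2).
18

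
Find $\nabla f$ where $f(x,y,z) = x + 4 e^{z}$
(1, 0, 4*exp(z))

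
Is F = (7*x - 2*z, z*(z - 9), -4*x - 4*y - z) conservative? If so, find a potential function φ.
No, ∇×F = (5 - 2*z, 2, 0) ≠ 0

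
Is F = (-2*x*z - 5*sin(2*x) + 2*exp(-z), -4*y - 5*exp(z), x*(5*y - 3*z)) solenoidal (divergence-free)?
No, ∇·F = -3*x - 2*z + 20*sin(x)**2 - 14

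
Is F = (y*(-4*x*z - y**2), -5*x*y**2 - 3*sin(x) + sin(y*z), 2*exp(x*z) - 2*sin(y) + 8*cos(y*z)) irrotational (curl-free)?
No, ∇×F = (-y*cos(y*z) - 8*z*sin(y*z) - 2*cos(y), -4*x*y - 2*z*exp(x*z), 4*x*z - 2*y**2 - 3*cos(x))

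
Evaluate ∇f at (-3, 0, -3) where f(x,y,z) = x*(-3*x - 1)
(17, 0, 0)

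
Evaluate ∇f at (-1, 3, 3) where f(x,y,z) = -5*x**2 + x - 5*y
(11, -5, 0)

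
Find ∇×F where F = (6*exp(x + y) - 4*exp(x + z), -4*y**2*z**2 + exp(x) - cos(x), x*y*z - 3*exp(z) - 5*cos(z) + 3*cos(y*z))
(z*(x + 8*y**2 - 3*sin(y*z)), -y*z - 4*exp(x + z), exp(x) - 6*exp(x + y) + sin(x))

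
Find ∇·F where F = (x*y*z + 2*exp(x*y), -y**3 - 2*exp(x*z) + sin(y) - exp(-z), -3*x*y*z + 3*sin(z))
-3*x*y - 3*y**2 + y*z + 2*y*exp(x*y) + cos(y) + 3*cos(z)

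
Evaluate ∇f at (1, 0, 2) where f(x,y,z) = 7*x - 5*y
(7, -5, 0)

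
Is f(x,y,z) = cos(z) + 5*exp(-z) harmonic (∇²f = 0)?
No, ∇²f = -cos(z) + 5*exp(-z)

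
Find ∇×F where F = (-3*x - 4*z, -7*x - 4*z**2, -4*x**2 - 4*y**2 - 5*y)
(-8*y + 8*z - 5, 8*x - 4, -7)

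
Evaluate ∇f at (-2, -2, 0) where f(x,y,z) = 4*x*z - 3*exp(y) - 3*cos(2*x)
(-6*sin(4), -3*exp(-2), -8)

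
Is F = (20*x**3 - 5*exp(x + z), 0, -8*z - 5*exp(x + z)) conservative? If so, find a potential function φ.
Yes, F is conservative. φ = 5*x**4 - 4*z**2 - 5*exp(x + z)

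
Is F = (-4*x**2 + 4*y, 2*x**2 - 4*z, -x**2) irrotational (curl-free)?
No, ∇×F = (4, 2*x, 4*x - 4)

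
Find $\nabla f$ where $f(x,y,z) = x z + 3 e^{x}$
(z + 3*exp(x), 0, x)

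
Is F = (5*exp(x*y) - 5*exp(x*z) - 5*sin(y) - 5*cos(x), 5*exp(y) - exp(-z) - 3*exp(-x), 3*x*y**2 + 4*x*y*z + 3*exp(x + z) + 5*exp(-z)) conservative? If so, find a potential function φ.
No, ∇×F = (6*x*y + 4*x*z - exp(-z), -5*x*exp(x*z) - 3*y**2 - 4*y*z - 3*exp(x + z), -5*x*exp(x*y) + 5*cos(y) + 3*exp(-x)) ≠ 0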